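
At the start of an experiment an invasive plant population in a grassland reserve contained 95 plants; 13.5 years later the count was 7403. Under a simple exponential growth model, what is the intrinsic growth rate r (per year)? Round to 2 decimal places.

0.32 per year

From N(t) = N₀·e^(rt): e^(r·13.5) = 7403/95 = 77.926.
r·13.5 = ln(77.926) = 4.3558, so r = 4.3558/13.5 = 0.32265.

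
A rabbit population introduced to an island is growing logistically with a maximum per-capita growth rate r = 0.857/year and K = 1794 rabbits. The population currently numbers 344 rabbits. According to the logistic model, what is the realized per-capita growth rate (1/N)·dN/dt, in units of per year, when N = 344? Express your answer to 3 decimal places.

0.693 per year

(1/N)·dN/dt = r(1 − N/K) = 0.857 × (1 − 344/1794).
= 0.857 × 0.80825 = 0.69267.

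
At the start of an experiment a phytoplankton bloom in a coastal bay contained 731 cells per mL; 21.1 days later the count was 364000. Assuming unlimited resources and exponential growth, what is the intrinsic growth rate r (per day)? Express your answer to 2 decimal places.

From N(t) = N₀·e^(rt): e^(r·21.1) = 364000/731 = 497.95.
r·21.1 = ln(497.95) = 6.2105, so r = 6.2105/21.1 = 0.29434.

0.29 per day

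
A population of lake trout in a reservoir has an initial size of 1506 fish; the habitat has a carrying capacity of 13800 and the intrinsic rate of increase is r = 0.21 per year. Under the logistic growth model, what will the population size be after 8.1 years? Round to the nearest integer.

A = (K − N₀)/N₀ = (13800 − 1506)/1506 = 8.1633.
N(t) = K/(1 + A·e^(−rt)) = 13800/(1 + 8.1633×e^(−0.21×8.1)).
e^(−1.701) = 0.1825; denominator = 1 + 8.1633×0.1825 = 2.4898.
N = 13800/2.4898 = 5542.57.

5543 fish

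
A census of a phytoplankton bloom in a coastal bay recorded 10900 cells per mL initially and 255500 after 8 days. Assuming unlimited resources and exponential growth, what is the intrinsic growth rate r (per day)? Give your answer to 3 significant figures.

From N(t) = N₀·e^(rt): e^(r·8) = 255500/10900 = 23.44.
r·8 = ln(23.44) = 3.1545, so r = 3.1545/8 = 0.39431.

0.394 per day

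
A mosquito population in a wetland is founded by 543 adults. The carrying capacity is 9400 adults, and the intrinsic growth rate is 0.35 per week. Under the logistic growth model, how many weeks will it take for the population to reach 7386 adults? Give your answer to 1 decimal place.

A = (K − N₀)/N₀ = (9400 − 543)/543 = 16.311.
Solve 9400/(1 + 16.311·e^(−0.35t)) = 7386: 1 + 16.311·e^(−0.35t) = 1.2727, so e^(−0.35t) = 0.0167172.
−0.35·t = ln(0.0167172) = -4.0913, so t = 4.0913/0.35 = 11.689.

11.7 weeks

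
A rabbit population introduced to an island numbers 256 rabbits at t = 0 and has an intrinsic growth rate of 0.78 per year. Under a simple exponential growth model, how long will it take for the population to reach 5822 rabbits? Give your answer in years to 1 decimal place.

Set N₀·e^(rt) = 5822: e^(0.78·t) = 5822/256 = 22.742.
0.78·t = ln(22.742) = 3.1242, so t = 3.1242/0.78 = 4.0054.

4.0 years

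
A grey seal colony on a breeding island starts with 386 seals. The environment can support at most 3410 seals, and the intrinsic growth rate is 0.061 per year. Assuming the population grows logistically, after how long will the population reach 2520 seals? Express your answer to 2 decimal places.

A = (K − N₀)/N₀ = (3410 − 386)/386 = 7.8342.
Solve 3410/(1 + 7.8342·e^(−0.061t)) = 2520: 1 + 7.8342·e^(−0.061t) = 1.3532, so e^(−0.061t) = 0.0450811.
−0.061·t = ln(0.0450811) = -3.0993, so t = 3.0993/0.061 = 50.808.

50.81 years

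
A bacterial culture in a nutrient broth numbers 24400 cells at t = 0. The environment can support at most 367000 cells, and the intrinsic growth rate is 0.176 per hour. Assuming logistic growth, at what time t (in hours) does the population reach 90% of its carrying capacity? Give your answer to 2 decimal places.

27.50 hours

A = (K − N₀)/N₀ = (367000 − 24400)/24400 = 14.041.
Solve 367000/(1 + 14.041·e^(−0.176t)) = 330300: 1 + 14.041·e^(−0.176t) = 1.1111, so e^(−0.176t) = 0.00791334.
−0.176·t = ln(0.00791334) = -4.8392, so t = 4.8392/0.176 = 27.495.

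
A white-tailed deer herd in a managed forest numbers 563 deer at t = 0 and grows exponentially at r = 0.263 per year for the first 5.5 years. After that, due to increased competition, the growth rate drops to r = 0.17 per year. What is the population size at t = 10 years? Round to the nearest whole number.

Phase 1: N(5.5) = 563·e^(0.263×5.5) = 563·e^1.447 = 2391.75.
Phase 2 runs for 10 − 5.5 = 4.5 years at r = 0.17.
N(10) = 2391.75·e^(0.17×4.5) = 2391.75·e^0.765 = 5139.85.

5140 deer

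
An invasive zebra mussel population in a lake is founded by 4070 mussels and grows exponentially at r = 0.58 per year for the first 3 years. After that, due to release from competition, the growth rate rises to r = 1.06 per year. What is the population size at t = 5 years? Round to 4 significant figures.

193200 mussels

Phase 1: N(3) = 4070·e^(0.58×3) = 4070·e^1.74 = 23188.2.
Phase 2 runs for 5 − 3 = 2 years at r = 1.06.
N(5) = 23188.2·e^(1.06×2) = 23188.2·e^2.12 = 193184.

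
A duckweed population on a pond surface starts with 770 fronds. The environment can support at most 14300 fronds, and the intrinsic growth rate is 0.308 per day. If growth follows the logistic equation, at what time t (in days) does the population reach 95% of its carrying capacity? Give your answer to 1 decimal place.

A = (K − N₀)/N₀ = (14300 − 770)/770 = 17.571.
Solve 14300/(1 + 17.571·e^(−0.308t)) = 13585: 1 + 17.571·e^(−0.308t) = 1.0526, so e^(−0.308t) = 0.00299529.
−0.308·t = ln(0.00299529) = -5.8107, so t = 5.8107/0.308 = 18.866.

18.9 days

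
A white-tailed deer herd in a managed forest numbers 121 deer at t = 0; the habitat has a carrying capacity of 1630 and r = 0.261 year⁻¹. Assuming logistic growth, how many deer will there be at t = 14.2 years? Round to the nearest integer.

1248 deer

A = (K − N₀)/N₀ = (1630 − 121)/121 = 12.471.
N(t) = K/(1 + A·e^(−rt)) = 1630/(1 + 12.471×e^(−0.261×14.2)).
e^(−3.706) = 0.024571; denominator = 1 + 12.471×0.024571 = 1.3064.
N = 1630/1.3064 = 1247.68.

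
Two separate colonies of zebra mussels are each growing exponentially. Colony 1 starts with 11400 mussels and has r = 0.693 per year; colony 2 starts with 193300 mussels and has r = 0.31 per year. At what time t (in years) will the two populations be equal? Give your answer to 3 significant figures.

Set 11400·e^(0.693t) = 193300·e^(0.31t).
e^((0.693 − 0.31)t) = 193300/11400 → e^(0.383·t) = 16.956.
0.383·t = ln(16.956) = 2.8306, so t = 2.8306/0.383 = 7.3907.

7.39 years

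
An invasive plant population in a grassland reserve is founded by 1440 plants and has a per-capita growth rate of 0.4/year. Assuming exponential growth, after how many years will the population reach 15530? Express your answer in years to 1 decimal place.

Set N₀·e^(rt) = 15530: e^(0.4·t) = 15530/1440 = 10.785.
0.4·t = ln(10.785) = 2.3781, so t = 2.3781/0.4 = 5.9453.

5.9 years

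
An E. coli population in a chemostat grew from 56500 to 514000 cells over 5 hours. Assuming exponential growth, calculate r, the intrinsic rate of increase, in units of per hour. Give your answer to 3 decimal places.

0.442 per hour

From N(t) = N₀·e^(rt): e^(r·5) = 514000/56500 = 9.0973.
r·5 = ln(9.0973) = 2.208, so r = 2.208/5 = 0.4416.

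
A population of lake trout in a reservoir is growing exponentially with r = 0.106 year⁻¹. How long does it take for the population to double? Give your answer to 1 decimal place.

Doubling time t_d = ln(2)/r = 0.6931/0.106 = 6.5391.

6.5 years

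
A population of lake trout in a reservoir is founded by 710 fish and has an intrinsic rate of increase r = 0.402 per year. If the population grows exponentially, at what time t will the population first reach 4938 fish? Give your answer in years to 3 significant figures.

4.82 years

Set N₀·e^(rt) = 4938: e^(0.402·t) = 4938/710 = 6.9549.
0.402·t = ln(6.9549) = 1.9395, so t = 1.9395/0.402 = 4.8245.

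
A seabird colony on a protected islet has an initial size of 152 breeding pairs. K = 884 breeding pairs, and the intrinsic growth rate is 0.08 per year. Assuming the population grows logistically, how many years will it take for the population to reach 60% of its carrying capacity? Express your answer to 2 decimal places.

A = (K − N₀)/N₀ = (884 − 152)/152 = 4.8158.
Solve 884/(1 + 4.8158·e^(−0.08t)) = 530.4: 1 + 4.8158·e^(−0.08t) = 1.6667, so e^(−0.08t) = 0.138434.
−0.08·t = ln(0.138434) = -1.9774, so t = 1.9774/0.08 = 24.717.

24.72 years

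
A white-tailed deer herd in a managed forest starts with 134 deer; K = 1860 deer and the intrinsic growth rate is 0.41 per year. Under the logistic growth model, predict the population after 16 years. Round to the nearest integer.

1827 deer

A = (K − N₀)/N₀ = (1860 − 134)/134 = 12.881.
N(t) = K/(1 + A·e^(−rt)) = 1860/(1 + 12.881×e^(−0.41×16)).
e^(−6.56) = 0.0014159; denominator = 1 + 12.881×0.0014159 = 1.0182.
N = 1860/1.0182 = 1826.69.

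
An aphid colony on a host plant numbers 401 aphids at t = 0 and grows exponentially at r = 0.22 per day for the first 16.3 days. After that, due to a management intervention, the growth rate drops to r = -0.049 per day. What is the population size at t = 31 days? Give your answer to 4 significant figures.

7042 aphids

Phase 1: N(16.3) = 401·e^(0.22×16.3) = 401·e^3.586 = 14471.9.
Phase 2 runs for 31 − 16.3 = 14.7 days at r = -0.049.
N(31) = 14471.9·e^(-0.049×14.7) = 14471.9·e^-0.7203 = 7042.1.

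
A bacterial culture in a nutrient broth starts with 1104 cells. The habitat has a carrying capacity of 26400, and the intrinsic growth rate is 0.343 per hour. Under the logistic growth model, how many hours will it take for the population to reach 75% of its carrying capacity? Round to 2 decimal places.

A = (K − N₀)/N₀ = (26400 − 1104)/1104 = 22.913.
Solve 26400/(1 + 22.913·e^(−0.343t)) = 19800: 1 + 22.913·e^(−0.343t) = 1.3333, so e^(−0.343t) = 0.0145478.
−0.343·t = ln(0.0145478) = -4.2303, so t = 4.2303/0.343 = 12.333.

12.33 hours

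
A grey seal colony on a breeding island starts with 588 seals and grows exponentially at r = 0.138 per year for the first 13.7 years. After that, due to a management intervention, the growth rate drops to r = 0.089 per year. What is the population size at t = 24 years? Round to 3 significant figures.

9740 seals

Phase 1: N(13.7) = 588·e^(0.138×13.7) = 588·e^1.891 = 3894.52.
Phase 2 runs for 24 − 13.7 = 10.3 years at r = 0.089.
N(24) = 3894.52·e^(0.089×10.3) = 3894.52·e^0.9167 = 9740.3.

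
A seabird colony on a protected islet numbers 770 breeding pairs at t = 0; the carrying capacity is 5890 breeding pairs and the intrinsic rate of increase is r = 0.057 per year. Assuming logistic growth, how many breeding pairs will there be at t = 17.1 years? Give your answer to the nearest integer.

1679 breeding pairs

A = (K − N₀)/N₀ = (5890 − 770)/770 = 6.6494.
N(t) = K/(1 + A·e^(−rt)) = 5890/(1 + 6.6494×e^(−0.057×17.1)).
e^(−0.9747) = 0.37731; denominator = 1 + 6.6494×0.37731 = 3.5088.
N = 5890/3.5088 = 1678.62.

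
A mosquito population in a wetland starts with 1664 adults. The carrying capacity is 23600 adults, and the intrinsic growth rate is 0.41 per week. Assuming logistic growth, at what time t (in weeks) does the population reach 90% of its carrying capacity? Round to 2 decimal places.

A = (K − N₀)/N₀ = (23600 − 1664)/1664 = 13.183.
Solve 23600/(1 + 13.183·e^(−0.41t)) = 21240: 1 + 13.183·e^(−0.41t) = 1.1111, so e^(−0.41t) = 0.00842856.
−0.41·t = ln(0.00842856) = -4.7761, so t = 4.7761/0.41 = 11.649.

11.65 weeks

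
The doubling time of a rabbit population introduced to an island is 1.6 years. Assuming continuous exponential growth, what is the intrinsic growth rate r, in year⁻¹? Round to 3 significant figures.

0.433 per year

r = ln(2)/t_d = 0.6931/1.6 = 0.43322.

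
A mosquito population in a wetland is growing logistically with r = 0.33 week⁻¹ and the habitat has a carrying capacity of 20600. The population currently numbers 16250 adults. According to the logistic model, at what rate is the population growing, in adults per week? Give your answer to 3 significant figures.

dN/dt = rN(1 − N/K) = 0.33 × 16250 × (1 − 16250/20600).
1 − 16250/20600 = 0.21117; dN/dt = 0.33 × 16250 × 0.21117 = 1132.4.

1130 adults per week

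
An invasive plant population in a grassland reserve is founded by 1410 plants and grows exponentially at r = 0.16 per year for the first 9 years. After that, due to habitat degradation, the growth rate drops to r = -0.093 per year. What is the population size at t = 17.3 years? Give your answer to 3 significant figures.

2750 plants

Phase 1: N(9) = 1410·e^(0.16×9) = 1410·e^1.44 = 5951.18.
Phase 2 runs for 17.3 − 9 = 8.3 years at r = -0.093.
N(17.3) = 5951.18·e^(-0.093×8.3) = 5951.18·e^-0.7719 = 2750.24.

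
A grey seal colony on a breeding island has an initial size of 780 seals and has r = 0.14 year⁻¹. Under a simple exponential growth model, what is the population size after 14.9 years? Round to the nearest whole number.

N(t) = N₀·e^(rt) = 780 × e^(0.14×14.9) = 780 × e^2.086.
e^2.086 ≈ 8.0526, so N ≈ 780 × 8.0526 = 6281.06.

6281 seals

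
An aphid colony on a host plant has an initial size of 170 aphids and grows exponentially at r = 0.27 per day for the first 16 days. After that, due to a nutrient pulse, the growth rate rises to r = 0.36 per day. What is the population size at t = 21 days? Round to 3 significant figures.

77300 aphids

Phase 1: N(16) = 170·e^(0.27×16) = 170·e^4.32 = 12782.1.
Phase 2 runs for 21 − 16 = 5 days at r = 0.36.
N(21) = 12782.1·e^(0.36×5) = 12782.1·e^1.8 = 77327.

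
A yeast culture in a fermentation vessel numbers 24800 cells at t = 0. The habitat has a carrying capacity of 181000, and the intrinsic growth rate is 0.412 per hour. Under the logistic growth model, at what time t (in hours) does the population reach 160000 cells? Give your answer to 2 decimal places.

A = (K − N₀)/N₀ = (181000 − 24800)/24800 = 6.2984.
Solve 181000/(1 + 6.2984·e^(−0.412t)) = 160000: 1 + 6.2984·e^(−0.412t) = 1.1313, so e^(−0.412t) = 0.0208387.
−0.412·t = ln(0.0208387) = -3.8709, so t = 3.8709/0.412 = 9.3955.

9.40 hours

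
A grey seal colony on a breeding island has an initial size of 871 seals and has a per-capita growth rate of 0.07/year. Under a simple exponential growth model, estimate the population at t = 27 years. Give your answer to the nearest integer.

5765 seals

N(t) = N₀·e^(rt) = 871 × e^(0.07×27) = 871 × e^1.89.
e^1.89 ≈ 6.6194, so N ≈ 871 × 6.6194 = 5765.47.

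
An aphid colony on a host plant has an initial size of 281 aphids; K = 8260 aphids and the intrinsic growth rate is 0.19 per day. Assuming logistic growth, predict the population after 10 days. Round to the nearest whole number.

A = (K − N₀)/N₀ = (8260 − 281)/281 = 28.395.
N(t) = K/(1 + A·e^(−rt)) = 8260/(1 + 28.395×e^(−0.19×10)).
e^(−1.9) = 0.14957; denominator = 1 + 28.395×0.14957 = 5.247.
N = 8260/5.247 = 1574.23.

1574 aphids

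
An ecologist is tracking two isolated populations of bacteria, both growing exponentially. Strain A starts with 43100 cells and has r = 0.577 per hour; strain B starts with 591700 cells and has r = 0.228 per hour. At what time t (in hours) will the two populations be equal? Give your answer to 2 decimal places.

Set 43100·e^(0.577t) = 591700·e^(0.228t).
e^((0.577 − 0.228)t) = 591700/43100 → e^(0.349·t) = 13.729.
0.349·t = ln(13.729) = 2.6195, so t = 2.6195/0.349 = 7.5057.

7.51 hours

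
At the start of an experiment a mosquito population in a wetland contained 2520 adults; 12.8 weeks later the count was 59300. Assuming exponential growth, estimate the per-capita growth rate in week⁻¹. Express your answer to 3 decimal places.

0.247 per week

From N(t) = N₀·e^(rt): e^(r·12.8) = 59300/2520 = 23.532.
r·12.8 = ln(23.532) = 3.1584, so r = 3.1584/12.8 = 0.24675.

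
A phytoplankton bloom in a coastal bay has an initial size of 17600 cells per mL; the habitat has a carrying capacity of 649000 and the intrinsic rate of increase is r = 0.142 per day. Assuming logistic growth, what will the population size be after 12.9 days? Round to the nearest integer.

96227 cells per mL

A = (K − N₀)/N₀ = (649000 − 17600)/17600 = 35.875.
N(t) = K/(1 + A·e^(−rt)) = 649000/(1 + 35.875×e^(−0.142×12.9)).
e^(−1.832) = 0.16013; denominator = 1 + 35.875×0.16013 = 6.7445.
N = 649000/6.7445 = 96226.7.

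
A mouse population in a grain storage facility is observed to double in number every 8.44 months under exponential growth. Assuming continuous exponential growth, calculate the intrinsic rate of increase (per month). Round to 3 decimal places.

r = ln(2)/t_d = 0.6931/8.44 = 0.082126.

0.082 per month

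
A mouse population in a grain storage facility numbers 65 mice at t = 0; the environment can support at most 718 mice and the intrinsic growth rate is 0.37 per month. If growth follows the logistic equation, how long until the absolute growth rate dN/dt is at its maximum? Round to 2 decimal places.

Logistic growth is fastest at N = K/2 = 359.
A = (K − N₀)/N₀ = 10.046. Set K/(1 + A·e^(−rt)) = K/2 → A·e^(−rt) = 1.
e^(−0.37t) = 1/10.046 = 0.0995406, so t = ln(10.046)/0.37 = 2.3072/0.37 = 6.2356.

6.24 months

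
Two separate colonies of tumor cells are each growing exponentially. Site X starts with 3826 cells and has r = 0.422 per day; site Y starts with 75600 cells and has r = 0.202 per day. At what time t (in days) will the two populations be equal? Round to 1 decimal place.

Set 3826·e^(0.422t) = 75600·e^(0.202t).
e^((0.422 − 0.202)t) = 75600/3826 → e^(0.22·t) = 19.76.
0.22·t = ln(19.76) = 2.9836, so t = 2.9836/0.22 = 13.562.

13.6 days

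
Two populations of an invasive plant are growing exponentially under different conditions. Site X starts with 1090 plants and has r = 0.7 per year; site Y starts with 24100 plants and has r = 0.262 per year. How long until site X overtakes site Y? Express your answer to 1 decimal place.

Set 1090·e^(0.7t) = 24100·e^(0.262t).
e^((0.7 − 0.262)t) = 24100/1090 → e^(0.438·t) = 22.11.
0.438·t = ln(22.11) = 3.096, so t = 3.096/0.438 = 7.0686.

7.1 years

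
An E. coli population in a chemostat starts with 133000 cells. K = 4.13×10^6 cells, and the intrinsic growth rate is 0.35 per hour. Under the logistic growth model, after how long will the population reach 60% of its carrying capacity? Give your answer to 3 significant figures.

10.9 hours

A = (K − N₀)/N₀ = (4.13×10^6 − 133000)/133000 = 30.053.
Solve 4.13×10^6/(1 + 30.053·e^(−0.35t)) = 2.478×10^6: 1 + 30.053·e^(−0.35t) = 1.6667, so e^(−0.35t) = 0.0221833.
−0.35·t = ln(0.0221833) = -3.8084, so t = 3.8084/0.35 = 10.881.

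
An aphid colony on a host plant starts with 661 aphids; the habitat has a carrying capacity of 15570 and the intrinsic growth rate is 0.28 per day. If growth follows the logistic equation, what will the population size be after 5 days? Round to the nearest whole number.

A = (K − N₀)/N₀ = (15570 − 661)/661 = 22.555.
N(t) = K/(1 + A·e^(−rt)) = 15570/(1 + 22.555×e^(−0.28×5)).
e^(−1.4) = 0.2466; denominator = 1 + 22.555×0.2466 = 6.562.
N = 15570/6.562 = 2372.73.

2373 aphids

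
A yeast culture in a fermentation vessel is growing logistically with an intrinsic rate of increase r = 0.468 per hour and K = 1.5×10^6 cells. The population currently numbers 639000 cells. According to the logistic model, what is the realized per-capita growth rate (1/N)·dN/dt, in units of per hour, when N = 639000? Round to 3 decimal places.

0.269 per hour

(1/N)·dN/dt = r(1 − N/K) = 0.468 × (1 − 639000/1.5×10^6).
= 0.468 × 0.574 = 0.26863.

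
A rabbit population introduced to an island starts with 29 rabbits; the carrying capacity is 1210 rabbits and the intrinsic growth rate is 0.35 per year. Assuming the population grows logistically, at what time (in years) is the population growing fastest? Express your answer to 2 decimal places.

10.59 years

Logistic growth is fastest at N = K/2 = 605.
A = (K − N₀)/N₀ = 40.724. Set K/(1 + A·e^(−rt)) = K/2 → A·e^(−rt) = 1.
e^(−0.35t) = 1/40.724 = 0.0245555, so t = ln(40.724)/0.35 = 3.7068/0.35 = 10.591.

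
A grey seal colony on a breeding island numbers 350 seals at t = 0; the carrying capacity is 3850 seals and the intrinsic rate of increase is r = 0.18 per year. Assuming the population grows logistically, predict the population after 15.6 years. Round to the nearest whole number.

2401 seals

A = (K − N₀)/N₀ = (3850 − 350)/350 = 10.
N(t) = K/(1 + A·e^(−rt)) = 3850/(1 + 10×e^(−0.18×15.6)).
e^(−2.808) = 0.060326; denominator = 1 + 10×0.060326 = 1.6033.
N = 3850/1.6033 = 2401.36.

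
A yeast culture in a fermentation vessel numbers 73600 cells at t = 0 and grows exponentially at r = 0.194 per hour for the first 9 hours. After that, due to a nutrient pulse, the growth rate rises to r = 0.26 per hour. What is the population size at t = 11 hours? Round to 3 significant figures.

Phase 1: N(9) = 73600·e^(0.194×9) = 73600·e^1.746 = 421848.
Phase 2 runs for 11 − 9 = 2 hours at r = 0.26.
N(11) = 421848·e^(0.26×2) = 421848·e^0.52 = 709560.

710000 cells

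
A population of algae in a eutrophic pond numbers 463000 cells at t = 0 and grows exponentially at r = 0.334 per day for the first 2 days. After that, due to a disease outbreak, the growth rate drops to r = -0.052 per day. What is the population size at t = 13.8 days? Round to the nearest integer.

Phase 1: N(2) = 463000·e^(0.334×2) = 463000·e^0.668 = 903004.
Phase 2 runs for 13.8 − 2 = 11.8 days at r = -0.052.
N(13.8) = 903004·e^(-0.052×11.8) = 903004·e^-0.6136 = 488885.

488885 cells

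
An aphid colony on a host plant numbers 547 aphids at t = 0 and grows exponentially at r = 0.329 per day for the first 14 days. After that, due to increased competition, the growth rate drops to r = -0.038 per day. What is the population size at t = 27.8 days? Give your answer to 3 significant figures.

32400 aphids

Phase 1: N(14) = 547·e^(0.329×14) = 547·e^4.606 = 54745.4.
Phase 2 runs for 27.8 − 14 = 13.8 days at r = -0.038.
N(27.8) = 54745.4·e^(-0.038×13.8) = 54745.4·e^-0.5244 = 32404.4.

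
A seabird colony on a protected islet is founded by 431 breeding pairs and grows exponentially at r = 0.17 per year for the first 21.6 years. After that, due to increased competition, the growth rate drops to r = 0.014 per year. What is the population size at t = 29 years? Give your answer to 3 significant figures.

18800 breeding pairs

Phase 1: N(21.6) = 431·e^(0.17×21.6) = 431·e^3.672 = 16951.4.
Phase 2 runs for 29 − 21.6 = 7.4 years at r = 0.014.
N(29) = 16951.4·e^(0.014×7.4) = 16951.4·e^0.1036 = 18801.8.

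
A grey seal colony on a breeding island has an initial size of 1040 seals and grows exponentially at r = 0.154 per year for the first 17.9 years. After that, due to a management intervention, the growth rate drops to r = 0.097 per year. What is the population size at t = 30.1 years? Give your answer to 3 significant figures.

Phase 1: N(17.9) = 1040·e^(0.154×17.9) = 1040·e^2.757 = 16376.1.
Phase 2 runs for 30.1 − 17.9 = 12.2 years at r = 0.097.
N(30.1) = 16376.1·e^(0.097×12.2) = 16376.1·e^1.183 = 53475.3.

53500 seals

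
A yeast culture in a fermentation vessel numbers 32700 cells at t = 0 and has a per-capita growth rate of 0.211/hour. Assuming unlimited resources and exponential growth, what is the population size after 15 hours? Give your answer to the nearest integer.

774622 cells

N(t) = N₀·e^(rt) = 32700 × e^(0.211×15) = 32700 × e^3.165.
e^3.165 ≈ 23.689, so N ≈ 32700 × 23.689 = 774622.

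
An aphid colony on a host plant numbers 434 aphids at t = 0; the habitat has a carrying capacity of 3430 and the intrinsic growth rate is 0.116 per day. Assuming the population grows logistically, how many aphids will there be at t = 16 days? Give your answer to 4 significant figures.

1650 aphids

A = (K − N₀)/N₀ = (3430 − 434)/434 = 6.9032.
N(t) = K/(1 + A·e^(−rt)) = 3430/(1 + 6.9032×e^(−0.116×16)).
e^(−1.856) = 0.1563; denominator = 1 + 6.9032×0.1563 = 2.079.
N = 3430/2.079 = 1649.87.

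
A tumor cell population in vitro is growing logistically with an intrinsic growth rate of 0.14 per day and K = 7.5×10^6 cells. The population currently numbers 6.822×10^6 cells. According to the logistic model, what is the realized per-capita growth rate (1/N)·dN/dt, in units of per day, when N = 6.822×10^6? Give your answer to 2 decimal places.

0.01 per day

(1/N)·dN/dt = r(1 − N/K) = 0.14 × (1 − 6.822×10^6/7.5×10^6).
= 0.14 × 0.0904 = 0.012656.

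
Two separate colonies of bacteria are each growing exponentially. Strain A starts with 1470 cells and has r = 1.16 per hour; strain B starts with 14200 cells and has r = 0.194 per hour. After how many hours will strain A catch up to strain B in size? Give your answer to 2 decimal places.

Set 1470·e^(1.16t) = 14200·e^(0.194t).
e^((1.16 − 0.194)t) = 14200/1470 → e^(0.966·t) = 9.6599.
0.966·t = ln(9.6599) = 2.268, so t = 2.268/0.966 = 2.3478.

2.35 hours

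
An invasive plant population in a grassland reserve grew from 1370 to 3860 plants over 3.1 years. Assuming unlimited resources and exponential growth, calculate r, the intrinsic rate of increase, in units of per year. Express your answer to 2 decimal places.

From N(t) = N₀·e^(rt): e^(r·3.1) = 3860/1370 = 2.8175.
r·3.1 = ln(2.8175) = 1.0359, so r = 1.0359/3.1 = 0.33415.

0.33 per year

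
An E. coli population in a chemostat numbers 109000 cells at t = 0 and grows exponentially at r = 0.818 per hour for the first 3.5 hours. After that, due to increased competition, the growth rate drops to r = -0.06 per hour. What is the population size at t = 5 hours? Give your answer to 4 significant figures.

1745000 cells

Phase 1: N(3.5) = 109000·e^(0.818×3.5) = 109000·e^2.863 = 1.909025×10^6.
Phase 2 runs for 5 − 3.5 = 1.5 hours at r = -0.06.
N(5) = 1.909025×10^6·e^(-0.06×1.5) = 1.909025×10^6·e^-0.09 = 1.744717×10^6.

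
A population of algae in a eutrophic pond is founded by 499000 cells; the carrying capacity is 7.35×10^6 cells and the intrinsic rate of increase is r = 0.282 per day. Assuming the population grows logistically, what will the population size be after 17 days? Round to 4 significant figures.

A = (K − N₀)/N₀ = (7.35×10^6 − 499000)/499000 = 13.729.
N(t) = K/(1 + A·e^(−rt)) = 7.35×10^6/(1 + 13.729×e^(−0.282×17)).
e^(−4.794) = 0.0082793; denominator = 1 + 13.729×0.0082793 = 1.1137.
N = 7.35×10^6/1.1137 = 6.599801×10^6.

6600000 cells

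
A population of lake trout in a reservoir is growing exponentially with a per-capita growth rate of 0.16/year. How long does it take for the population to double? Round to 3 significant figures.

Doubling time t_d = ln(2)/r = 0.6931/0.16 = 4.3322.

4.33 years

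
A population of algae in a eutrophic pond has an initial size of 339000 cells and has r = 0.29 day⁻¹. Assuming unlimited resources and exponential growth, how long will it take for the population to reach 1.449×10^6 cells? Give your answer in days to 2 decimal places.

Set N₀·e^(rt) = 1.449×10^6: e^(0.29·t) = 1.449×10^6/339000 = 4.2743.
0.29·t = ln(4.2743) = 1.4526, so t = 1.4526/0.29 = 5.0091.

5.01 days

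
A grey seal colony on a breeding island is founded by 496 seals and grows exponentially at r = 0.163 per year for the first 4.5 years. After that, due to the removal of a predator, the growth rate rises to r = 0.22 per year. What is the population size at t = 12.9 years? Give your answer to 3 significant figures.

Phase 1: N(4.5) = 496·e^(0.163×4.5) = 496·e^0.7335 = 1032.85.
Phase 2 runs for 12.9 − 4.5 = 8.4 years at r = 0.22.
N(12.9) = 1032.85·e^(0.22×8.4) = 1032.85·e^1.848 = 6555.61.

6560 seals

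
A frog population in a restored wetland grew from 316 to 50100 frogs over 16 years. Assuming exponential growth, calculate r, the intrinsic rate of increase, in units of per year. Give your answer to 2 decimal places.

From N(t) = N₀·e^(rt): e^(r·16) = 50100/316 = 158.54.
r·16 = ln(158.54) = 5.066, so r = 5.066/16 = 0.31663.

0.32 per year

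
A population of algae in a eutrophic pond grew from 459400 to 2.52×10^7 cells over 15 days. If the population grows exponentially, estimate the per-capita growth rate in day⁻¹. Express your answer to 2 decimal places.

0.27 per day

From N(t) = N₀·e^(rt): e^(r·15) = 2.52×10^7/459400 = 54.854.
r·15 = ln(54.854) = 4.0047, so r = 4.0047/15 = 0.26698.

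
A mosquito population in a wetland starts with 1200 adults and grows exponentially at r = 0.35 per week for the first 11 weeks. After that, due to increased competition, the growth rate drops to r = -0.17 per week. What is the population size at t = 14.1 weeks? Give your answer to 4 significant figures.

33290 adults

Phase 1: N(11) = 1200·e^(0.35×11) = 1200·e^3.85 = 56391.7.
Phase 2 runs for 14.1 − 11 = 3.1 weeks at r = -0.17.
N(14.1) = 56391.7·e^(-0.17×3.1) = 56391.7·e^-0.527 = 33292.1.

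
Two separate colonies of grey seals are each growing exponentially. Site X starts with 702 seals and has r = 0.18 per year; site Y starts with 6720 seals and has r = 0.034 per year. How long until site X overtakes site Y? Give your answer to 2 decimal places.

15.47 years

Set 702·e^(0.18t) = 6720·e^(0.034t).
e^((0.18 − 0.034)t) = 6720/702 → e^(0.146·t) = 9.5726.
0.146·t = ln(9.5726) = 2.2589, so t = 2.2589/0.146 = 15.472.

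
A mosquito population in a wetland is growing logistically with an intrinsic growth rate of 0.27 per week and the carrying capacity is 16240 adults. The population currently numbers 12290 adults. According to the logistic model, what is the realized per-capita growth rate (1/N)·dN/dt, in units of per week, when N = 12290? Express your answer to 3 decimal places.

0.066 per week

(1/N)·dN/dt = r(1 − N/K) = 0.27 × (1 − 12290/16240).
= 0.27 × 0.24323 = 0.065671.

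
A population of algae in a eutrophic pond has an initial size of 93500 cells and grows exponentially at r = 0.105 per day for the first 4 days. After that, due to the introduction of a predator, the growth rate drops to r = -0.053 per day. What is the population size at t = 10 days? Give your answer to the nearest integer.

Phase 1: N(4) = 93500·e^(0.105×4) = 93500·e^0.42 = 142303.
Phase 2 runs for 10 − 4 = 6 days at r = -0.053.
N(10) = 142303·e^(-0.053×6) = 142303·e^-0.318 = 103540.

103540 cells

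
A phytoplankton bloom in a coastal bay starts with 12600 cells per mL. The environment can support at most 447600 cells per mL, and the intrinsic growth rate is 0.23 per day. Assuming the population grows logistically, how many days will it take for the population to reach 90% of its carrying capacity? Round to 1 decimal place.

25.0 days

A = (K − N₀)/N₀ = (447600 − 12600)/12600 = 34.524.
Solve 447600/(1 + 34.524·e^(−0.23t)) = 402840: 1 + 34.524·e^(−0.23t) = 1.1111, so e^(−0.23t) = 0.00321839.
−0.23·t = ln(0.00321839) = -5.7389, so t = 5.7389/0.23 = 24.952.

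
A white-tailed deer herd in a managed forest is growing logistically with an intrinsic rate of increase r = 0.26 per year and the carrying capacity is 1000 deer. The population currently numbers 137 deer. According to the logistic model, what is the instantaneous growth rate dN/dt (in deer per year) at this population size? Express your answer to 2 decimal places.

dN/dt = rN(1 − N/K) = 0.26 × 137 × (1 − 137/1000).
1 − 137/1000 = 0.863; dN/dt = 0.26 × 137 × 0.863 = 30.74.

30.74 deer per year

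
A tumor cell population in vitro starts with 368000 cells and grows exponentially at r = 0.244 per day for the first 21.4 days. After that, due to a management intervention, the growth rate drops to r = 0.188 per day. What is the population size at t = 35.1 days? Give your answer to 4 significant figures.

Phase 1: N(21.4) = 368000·e^(0.244×21.4) = 368000·e^5.222 = 6.816476×10^7.
Phase 2 runs for 35.1 − 21.4 = 13.7 days at r = 0.188.
N(35.1) = 6.816476×10^7·e^(0.188×13.7) = 6.816476×10^7·e^2.576 = 8.956302×10^8.

895600000 cells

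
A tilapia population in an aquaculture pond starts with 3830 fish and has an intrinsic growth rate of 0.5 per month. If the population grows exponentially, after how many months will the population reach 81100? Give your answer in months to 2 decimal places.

6.11 months

Set N₀·e^(rt) = 81100: e^(0.5·t) = 81100/3830 = 21.175.
0.5·t = ln(21.175) = 3.0528, so t = 3.0528/0.5 = 6.1056.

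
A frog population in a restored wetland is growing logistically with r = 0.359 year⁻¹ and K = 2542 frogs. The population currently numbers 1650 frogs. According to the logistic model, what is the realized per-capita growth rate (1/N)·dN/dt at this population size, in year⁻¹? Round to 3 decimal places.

(1/N)·dN/dt = r(1 − N/K) = 0.359 × (1 − 1650/2542).
= 0.359 × 0.3509 = 0.12597.

0.126 per year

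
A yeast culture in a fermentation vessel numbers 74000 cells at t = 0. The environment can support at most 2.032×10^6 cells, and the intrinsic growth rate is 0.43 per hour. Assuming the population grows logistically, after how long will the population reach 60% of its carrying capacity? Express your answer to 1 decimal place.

8.6 hours

A = (K − N₀)/N₀ = (2.032×10^6 − 74000)/74000 = 26.459.
Solve 2.032×10^6/(1 + 26.459·e^(−0.43t)) = 1.2192×10^6: 1 + 26.459·e^(−0.43t) = 1.6667, so e^(−0.43t) = 0.0251958.
−0.43·t = ln(0.0251958) = -3.6811, so t = 3.6811/0.43 = 8.5606.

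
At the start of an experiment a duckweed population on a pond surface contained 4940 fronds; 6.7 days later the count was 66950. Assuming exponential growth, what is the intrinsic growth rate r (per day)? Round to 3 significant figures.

From N(t) = N₀·e^(rt): e^(r·6.7) = 66950/4940 = 13.553.
r·6.7 = ln(13.553) = 2.6066, so r = 2.6066/6.7 = 0.38904.

0.389 per day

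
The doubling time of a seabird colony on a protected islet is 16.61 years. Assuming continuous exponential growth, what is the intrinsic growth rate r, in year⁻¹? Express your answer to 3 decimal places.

0.042 per year

r = ln(2)/t_d = 0.6931/16.61 = 0.041731.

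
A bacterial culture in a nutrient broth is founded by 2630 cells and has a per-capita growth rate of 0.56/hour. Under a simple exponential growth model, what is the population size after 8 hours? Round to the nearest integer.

232057 cells

N(t) = N₀·e^(rt) = 2630 × e^(0.56×8) = 2630 × e^4.48.
e^4.48 ≈ 88.235, so N ≈ 2630 × 88.235 = 232057.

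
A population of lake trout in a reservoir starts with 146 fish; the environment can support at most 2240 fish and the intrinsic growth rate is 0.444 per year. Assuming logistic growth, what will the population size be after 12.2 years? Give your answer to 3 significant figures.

2110 fish

A = (K − N₀)/N₀ = (2240 − 146)/146 = 14.342.
N(t) = K/(1 + A·e^(−rt)) = 2240/(1 + 14.342×e^(−0.444×12.2)).
e^(−5.417) = 0.0044413; denominator = 1 + 14.342×0.0044413 = 1.0637.
N = 2240/1.0637 = 2105.86.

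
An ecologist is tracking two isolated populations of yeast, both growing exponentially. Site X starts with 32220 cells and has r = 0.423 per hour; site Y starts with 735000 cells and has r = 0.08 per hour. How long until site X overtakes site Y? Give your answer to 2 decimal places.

9.12 hours

Set 32220·e^(0.423t) = 735000·e^(0.08t).
e^((0.423 − 0.08)t) = 735000/32220 → e^(0.343·t) = 22.812.
0.343·t = ln(22.812) = 3.1273, so t = 3.1273/0.343 = 9.1174.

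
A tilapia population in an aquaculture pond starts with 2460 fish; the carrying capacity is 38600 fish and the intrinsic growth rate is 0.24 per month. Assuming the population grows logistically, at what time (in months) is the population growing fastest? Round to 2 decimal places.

11.20 months

Logistic growth is fastest at N = K/2 = 19300.
A = (K − N₀)/N₀ = 14.691. Set K/(1 + A·e^(−rt)) = K/2 → A·e^(−rt) = 1.
e^(−0.24t) = 1/14.691 = 0.0680686, so t = ln(14.691)/0.24 = 2.6872/0.24 = 11.197.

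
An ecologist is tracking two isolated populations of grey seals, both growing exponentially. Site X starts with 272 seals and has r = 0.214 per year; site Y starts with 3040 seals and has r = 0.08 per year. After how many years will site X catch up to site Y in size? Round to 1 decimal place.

Set 272·e^(0.214t) = 3040·e^(0.08t).
e^((0.214 − 0.08)t) = 3040/272 → e^(0.134·t) = 11.176.
0.134·t = ln(11.176) = 2.4138, so t = 2.4138/0.134 = 18.014.

18.0 years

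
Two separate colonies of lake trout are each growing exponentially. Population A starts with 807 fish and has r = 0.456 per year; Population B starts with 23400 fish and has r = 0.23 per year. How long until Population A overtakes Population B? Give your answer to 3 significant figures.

Set 807·e^(0.456t) = 23400·e^(0.23t).
e^((0.456 − 0.23)t) = 23400/807 → e^(0.226·t) = 28.996.
0.226·t = ln(28.996) = 3.3672, so t = 3.3672/0.226 = 14.899.

14.9 years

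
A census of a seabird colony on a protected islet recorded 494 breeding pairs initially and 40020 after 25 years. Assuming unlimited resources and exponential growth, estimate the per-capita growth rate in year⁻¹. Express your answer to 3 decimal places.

From N(t) = N₀·e^(rt): e^(r·25) = 40020/494 = 81.012.
r·25 = ln(81.012) = 4.3946, so r = 4.3946/25 = 0.17578.

0.176 per year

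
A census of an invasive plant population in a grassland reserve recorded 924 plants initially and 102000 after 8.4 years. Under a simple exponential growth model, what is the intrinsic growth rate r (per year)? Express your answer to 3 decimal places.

0.560 per year

From N(t) = N₀·e^(rt): e^(r·8.4) = 102000/924 = 110.39.
r·8.4 = ln(110.39) = 4.704, so r = 4.704/8.4 = 0.56.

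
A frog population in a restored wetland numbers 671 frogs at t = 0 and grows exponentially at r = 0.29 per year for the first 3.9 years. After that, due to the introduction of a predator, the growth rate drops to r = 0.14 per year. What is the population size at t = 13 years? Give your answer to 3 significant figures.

7430 frogs

Phase 1: N(3.9) = 671·e^(0.29×3.9) = 671·e^1.131 = 2079.26.
Phase 2 runs for 13 − 3.9 = 9.1 years at r = 0.14.
N(13) = 2079.26·e^(0.14×9.1) = 2079.26·e^1.274 = 7433.63.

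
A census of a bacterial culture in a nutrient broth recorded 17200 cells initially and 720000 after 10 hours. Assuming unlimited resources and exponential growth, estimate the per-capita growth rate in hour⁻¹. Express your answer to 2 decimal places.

From N(t) = N₀·e^(rt): e^(r·10) = 720000/17200 = 41.86.
r·10 = ln(41.86) = 3.7343, so r = 3.7343/10 = 0.37343.

0.37 per hour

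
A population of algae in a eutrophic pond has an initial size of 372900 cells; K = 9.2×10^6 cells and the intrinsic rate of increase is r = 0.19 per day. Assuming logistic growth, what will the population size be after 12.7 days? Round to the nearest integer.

A = (K − N₀)/N₀ = (9.2×10^6 − 372900)/372900 = 23.671.
N(t) = K/(1 + A·e^(−rt)) = 9.2×10^6/(1 + 23.671×e^(−0.19×12.7)).
e^(−2.413) = 0.089546; denominator = 1 + 23.671×0.089546 = 3.1197.
N = 9.2×10^6/3.1197 = 2.949008×10^6.

2949008 cells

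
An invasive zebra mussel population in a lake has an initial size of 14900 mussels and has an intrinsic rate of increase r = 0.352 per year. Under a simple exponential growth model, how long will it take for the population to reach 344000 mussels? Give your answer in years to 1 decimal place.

8.9 years

Set N₀·e^(rt) = 344000: e^(0.352·t) = 344000/14900 = 23.087.
0.352·t = ln(23.087) = 3.1393, so t = 3.1393/0.352 = 8.9184.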